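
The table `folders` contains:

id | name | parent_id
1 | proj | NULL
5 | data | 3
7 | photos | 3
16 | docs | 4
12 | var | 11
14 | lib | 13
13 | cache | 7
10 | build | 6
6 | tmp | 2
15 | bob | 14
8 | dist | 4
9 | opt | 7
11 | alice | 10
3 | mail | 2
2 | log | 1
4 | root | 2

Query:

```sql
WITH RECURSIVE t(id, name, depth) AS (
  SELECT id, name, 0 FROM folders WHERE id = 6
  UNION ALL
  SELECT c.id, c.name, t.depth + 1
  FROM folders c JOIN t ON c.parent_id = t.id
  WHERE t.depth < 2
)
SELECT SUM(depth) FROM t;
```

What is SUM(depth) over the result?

3

Base: id=6 (tmp) at depth 0.
Iteration 1: rows with parent_id in {6} -> build (id 10, depth 1).
Iteration 2: rows with parent_id in {10} -> alice (id 11, depth 2).
Iteration 3: depth < 2 fails for all current rows; recursion stops.
SUM(depth) = 0 + 1 + 2 = 3.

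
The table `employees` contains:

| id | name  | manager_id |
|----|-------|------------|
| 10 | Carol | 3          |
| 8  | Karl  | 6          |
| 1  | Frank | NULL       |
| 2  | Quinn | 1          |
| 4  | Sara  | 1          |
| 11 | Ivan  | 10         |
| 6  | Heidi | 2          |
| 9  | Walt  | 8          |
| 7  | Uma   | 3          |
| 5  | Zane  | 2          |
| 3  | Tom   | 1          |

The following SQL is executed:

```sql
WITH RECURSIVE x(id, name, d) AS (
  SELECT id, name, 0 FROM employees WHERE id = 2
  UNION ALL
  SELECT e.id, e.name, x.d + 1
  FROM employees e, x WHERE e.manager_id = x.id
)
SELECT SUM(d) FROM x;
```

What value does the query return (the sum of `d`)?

7

Base: id=2 (Quinn) at d 0.
Iteration 1: rows with manager_id in {2} -> Zane (id 5, d 1), Heidi (id 6, d 1).
Iteration 2: rows with manager_id in {5,6} -> Karl (id 8, d 2).
Iteration 3: rows with manager_id in {8} -> Walt (id 9, d 3).
Iteration 4: no rows with manager_id in {9}; recursion stops.
SUM(d) = 0 + 1 + 1 + 2 + 3 = 7.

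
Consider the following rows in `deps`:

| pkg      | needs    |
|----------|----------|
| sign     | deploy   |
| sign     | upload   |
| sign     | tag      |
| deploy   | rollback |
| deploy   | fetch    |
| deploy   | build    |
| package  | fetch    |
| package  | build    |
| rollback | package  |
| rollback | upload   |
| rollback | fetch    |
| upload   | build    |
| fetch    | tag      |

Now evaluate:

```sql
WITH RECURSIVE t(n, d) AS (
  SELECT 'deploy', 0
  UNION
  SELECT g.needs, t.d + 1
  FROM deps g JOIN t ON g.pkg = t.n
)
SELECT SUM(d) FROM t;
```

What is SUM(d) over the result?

24

Base: (deploy, d=0).
Iteration 1: edges from {deploy} -> (build, d=1), (fetch, d=1), (rollback, d=1).
Iteration 2: edges from {build,fetch,rollback} -> (fetch, d=2), (package, d=2), (tag, d=2), (upload, d=2).
Iteration 3: edges from {fetch,package,tag,upload} -> (build, d=3), (fetch, d=3), (tag, d=3). [UNION drops 1 duplicate row(s)]
Iteration 4: edges from {build,fetch,tag} -> (tag, d=4).
Iteration 5: no outgoing edges from {tag}; recursion stops.
SUM(d) = 0 + 1 + 1 + 1 + 2 + 2 + 2 + 2 + 3 + 3 + 3 + 4 = 24.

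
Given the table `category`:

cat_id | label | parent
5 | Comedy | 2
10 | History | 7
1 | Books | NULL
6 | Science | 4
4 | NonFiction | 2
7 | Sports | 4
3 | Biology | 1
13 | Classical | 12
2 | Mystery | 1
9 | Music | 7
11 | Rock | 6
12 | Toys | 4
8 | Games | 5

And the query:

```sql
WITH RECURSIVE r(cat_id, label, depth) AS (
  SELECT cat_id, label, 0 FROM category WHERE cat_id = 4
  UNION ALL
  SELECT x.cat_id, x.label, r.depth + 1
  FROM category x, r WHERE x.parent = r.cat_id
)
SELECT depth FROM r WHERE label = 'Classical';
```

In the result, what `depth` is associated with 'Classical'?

Base: cat_id=4 (NonFiction) at depth 0.
Iteration 1: rows with parent in {4} -> Science (id 6, depth 1), Sports (id 7, depth 1), Toys (id 12, depth 1).
Iteration 2: rows with parent in {6,7,12} -> Music (id 9, depth 2), History (id 10, depth 2), Rock (id 11, depth 2), Classical (id 13, depth 2).
Iteration 3: no rows with parent in {9,10,11,13}; recursion stops.

2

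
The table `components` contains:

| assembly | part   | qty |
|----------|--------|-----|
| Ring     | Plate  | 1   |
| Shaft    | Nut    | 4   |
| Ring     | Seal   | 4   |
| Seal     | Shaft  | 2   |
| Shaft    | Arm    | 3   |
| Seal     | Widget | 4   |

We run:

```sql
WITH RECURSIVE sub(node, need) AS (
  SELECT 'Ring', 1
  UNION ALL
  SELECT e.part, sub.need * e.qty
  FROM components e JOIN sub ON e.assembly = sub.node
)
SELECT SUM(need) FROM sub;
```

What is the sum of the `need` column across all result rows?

86

Base: (Ring, need=1).
Iteration 1: components of {Ring} -> Plate = 1*1 = 1, Seal = 1*4 = 4.
Iteration 2: components of {Plate,Seal} -> Shaft = 4*2 = 8, Widget = 4*4 = 16.
Iteration 3: components of {Shaft,Widget} -> Arm = 8*3 = 24, Nut = 8*4 = 32.
Iteration 4: no further components; recursion stops.
SUM(need) = 1 + 4 + 1 + 8 + 16 + 24 + 32 = 86.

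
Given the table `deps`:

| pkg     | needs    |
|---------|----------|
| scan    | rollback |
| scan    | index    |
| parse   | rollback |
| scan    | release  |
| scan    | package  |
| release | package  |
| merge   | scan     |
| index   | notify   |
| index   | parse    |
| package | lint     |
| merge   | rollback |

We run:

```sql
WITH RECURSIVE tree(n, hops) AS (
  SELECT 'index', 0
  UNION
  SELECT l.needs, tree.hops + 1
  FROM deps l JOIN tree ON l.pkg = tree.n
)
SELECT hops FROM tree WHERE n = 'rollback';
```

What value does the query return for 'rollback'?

2

Base: (index, hops=0).
Iteration 1: edges from {index} -> (notify, hops=1), (parse, hops=1).
Iteration 2: edges from {notify,parse} -> (rollback, hops=2).
Iteration 3: no outgoing edges from {rollback}; recursion stops.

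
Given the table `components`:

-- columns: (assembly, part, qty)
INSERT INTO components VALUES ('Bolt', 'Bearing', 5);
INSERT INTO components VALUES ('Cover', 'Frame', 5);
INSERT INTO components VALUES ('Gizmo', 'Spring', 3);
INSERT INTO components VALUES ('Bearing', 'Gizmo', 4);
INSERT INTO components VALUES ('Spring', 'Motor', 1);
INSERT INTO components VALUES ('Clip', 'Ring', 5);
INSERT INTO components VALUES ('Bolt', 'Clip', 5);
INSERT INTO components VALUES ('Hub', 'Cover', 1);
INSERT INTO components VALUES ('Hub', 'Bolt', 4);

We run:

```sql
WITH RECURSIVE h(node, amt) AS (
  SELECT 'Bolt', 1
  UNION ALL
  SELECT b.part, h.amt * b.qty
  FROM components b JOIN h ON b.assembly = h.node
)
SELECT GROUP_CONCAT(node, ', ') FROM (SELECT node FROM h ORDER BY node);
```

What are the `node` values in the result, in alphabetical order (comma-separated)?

Base: (Bolt, amt=1).
Iteration 1: components of {Bolt} -> Bearing = 1*5 = 5, Clip = 1*5 = 5.
Iteration 2: components of {Bearing,Clip} -> Gizmo = 5*4 = 20, Ring = 5*5 = 25.
Iteration 3: components of {Gizmo,Ring} -> Spring = 20*3 = 60.
Iteration 4: components of {Spring} -> Motor = 60*1 = 60.
Iteration 5: no further components; recursion stops.

Bearing, Bolt, Clip, Gizmo, Motor, Ring, Spring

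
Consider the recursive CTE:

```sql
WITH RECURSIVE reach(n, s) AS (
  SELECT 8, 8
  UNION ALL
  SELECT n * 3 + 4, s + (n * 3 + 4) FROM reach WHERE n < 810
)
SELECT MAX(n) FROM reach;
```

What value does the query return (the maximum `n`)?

Base: n=8, s=8.
Iteration 1: 8 < 810 holds -> n = 8 * 3 + 4 = 28, s = 8 + 28 = 36.
Iteration 2: 28 < 810 holds -> n = 28 * 3 + 4 = 88, s = 36 + 88 = 124.
Iteration 3: 88 < 810 holds -> n = 88 * 3 + 4 = 268, s = 124 + 268 = 392.
Iteration 4: 268 < 810 holds -> n = 268 * 3 + 4 = 808, s = 392 + 808 = 1200.
Iteration 5: 808 < 810 holds -> n = 808 * 3 + 4 = 2428, s = 1200 + 2428 = 3628.
Iteration 6: 2428 < 810 fails; recursion stops.
n values: 8, 28, 88, 268, 808, 2428; the maximum is 2428.

2428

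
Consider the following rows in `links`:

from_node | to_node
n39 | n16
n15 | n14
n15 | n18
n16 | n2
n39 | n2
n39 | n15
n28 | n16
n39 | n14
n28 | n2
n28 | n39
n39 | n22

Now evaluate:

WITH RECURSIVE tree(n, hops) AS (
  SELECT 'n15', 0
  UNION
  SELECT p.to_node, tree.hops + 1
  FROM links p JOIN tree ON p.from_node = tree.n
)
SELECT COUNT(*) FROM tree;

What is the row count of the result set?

Base: (n15, hops=0).
Iteration 1: edges from {n15} -> (n14, hops=1), (n18, hops=1).
Iteration 2: no outgoing edges from {n14,n18}; recursion stops.
Total rows emitted: 3.

3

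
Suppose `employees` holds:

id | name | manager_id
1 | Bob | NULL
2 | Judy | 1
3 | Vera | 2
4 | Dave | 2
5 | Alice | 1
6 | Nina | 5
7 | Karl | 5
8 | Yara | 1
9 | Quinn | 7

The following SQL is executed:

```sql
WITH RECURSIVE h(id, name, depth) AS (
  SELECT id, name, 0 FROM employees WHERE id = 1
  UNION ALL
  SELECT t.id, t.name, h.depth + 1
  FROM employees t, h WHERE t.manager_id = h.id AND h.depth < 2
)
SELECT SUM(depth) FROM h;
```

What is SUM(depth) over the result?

11

Base: id=1 (Bob) at depth 0.
Iteration 1: rows with manager_id in {1} -> Judy (id 2, depth 1), Alice (id 5, depth 1), Yara (id 8, depth 1).
Iteration 2: rows with manager_id in {2,5,8} -> Vera (id 3, depth 2), Dave (id 4, depth 2), Nina (id 6, depth 2), Karl (id 7, depth 2).
Iteration 3: depth < 2 fails for all current rows; recursion stops.
SUM(depth) = 0 + 1 + 1 + 1 + 2 + 2 + 2 + 2 = 11.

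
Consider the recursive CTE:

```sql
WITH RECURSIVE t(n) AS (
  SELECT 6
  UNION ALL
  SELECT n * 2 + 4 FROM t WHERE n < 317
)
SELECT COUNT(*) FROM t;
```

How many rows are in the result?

Base: n=6.
Iteration 1: 6 < 317 holds -> n = 6 * 2 + 4 = 16.
Iteration 2: 16 < 317 holds -> n = 16 * 2 + 4 = 36.
Iteration 3: 36 < 317 holds -> n = 36 * 2 + 4 = 76.
Iteration 4: 76 < 317 holds -> n = 76 * 2 + 4 = 156.
Iteration 5: 156 < 317 holds -> n = 156 * 2 + 4 = 316.
Iteration 6: 316 < 317 holds -> n = 316 * 2 + 4 = 636.
Iteration 7: 636 < 317 fails; recursion stops.
Total rows emitted: 7.

7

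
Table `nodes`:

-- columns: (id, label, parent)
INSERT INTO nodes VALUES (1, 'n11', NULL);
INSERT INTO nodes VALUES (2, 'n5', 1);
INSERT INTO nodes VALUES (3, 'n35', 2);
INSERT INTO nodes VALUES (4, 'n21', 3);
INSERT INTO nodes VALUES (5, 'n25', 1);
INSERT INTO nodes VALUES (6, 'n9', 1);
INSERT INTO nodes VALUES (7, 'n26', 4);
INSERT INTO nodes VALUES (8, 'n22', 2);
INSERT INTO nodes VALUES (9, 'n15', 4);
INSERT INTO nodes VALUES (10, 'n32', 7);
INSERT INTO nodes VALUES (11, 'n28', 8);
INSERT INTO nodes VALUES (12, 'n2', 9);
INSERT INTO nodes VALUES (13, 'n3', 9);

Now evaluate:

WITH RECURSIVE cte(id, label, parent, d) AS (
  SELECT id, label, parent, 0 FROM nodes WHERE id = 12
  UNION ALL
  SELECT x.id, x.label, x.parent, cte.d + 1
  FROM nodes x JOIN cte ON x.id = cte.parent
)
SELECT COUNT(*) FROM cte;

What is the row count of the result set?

6

Base: id=12 (n2), parent=9, d 0.
Iteration 1: join on id=9 -> n15 (id 9, parent=4, d 1).
Iteration 2: join on id=4 -> n21 (id 4, parent=3, d 2).
Iteration 3: join on id=3 -> n35 (id 3, parent=2, d 3).
Iteration 4: join on id=2 -> n5 (id 2, parent=1, d 4).
Iteration 5: join on id=1 -> n11 (id 1, parent=NULL, d 5).
Iteration 6: parent is NULL; no match; recursion stops.
Total rows emitted: 6.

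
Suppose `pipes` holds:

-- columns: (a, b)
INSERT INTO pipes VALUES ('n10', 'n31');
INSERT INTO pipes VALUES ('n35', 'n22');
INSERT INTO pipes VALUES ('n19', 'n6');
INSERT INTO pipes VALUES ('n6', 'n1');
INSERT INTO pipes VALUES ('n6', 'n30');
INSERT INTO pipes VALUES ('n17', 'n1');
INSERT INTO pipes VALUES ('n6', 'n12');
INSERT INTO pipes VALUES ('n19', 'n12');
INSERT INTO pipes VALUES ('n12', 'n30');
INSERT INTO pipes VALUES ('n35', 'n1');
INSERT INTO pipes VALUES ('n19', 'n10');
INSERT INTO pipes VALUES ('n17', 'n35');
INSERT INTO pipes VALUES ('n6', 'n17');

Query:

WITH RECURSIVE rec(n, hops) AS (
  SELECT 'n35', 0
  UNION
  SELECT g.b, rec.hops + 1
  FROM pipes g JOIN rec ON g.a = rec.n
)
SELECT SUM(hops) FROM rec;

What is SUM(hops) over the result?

2

Base: (n35, hops=0).
Iteration 1: edges from {n35} -> (n1, hops=1), (n22, hops=1).
Iteration 2: no outgoing edges from {n1,n22}; recursion stops.
SUM(hops) = 0 + 1 + 1 = 2.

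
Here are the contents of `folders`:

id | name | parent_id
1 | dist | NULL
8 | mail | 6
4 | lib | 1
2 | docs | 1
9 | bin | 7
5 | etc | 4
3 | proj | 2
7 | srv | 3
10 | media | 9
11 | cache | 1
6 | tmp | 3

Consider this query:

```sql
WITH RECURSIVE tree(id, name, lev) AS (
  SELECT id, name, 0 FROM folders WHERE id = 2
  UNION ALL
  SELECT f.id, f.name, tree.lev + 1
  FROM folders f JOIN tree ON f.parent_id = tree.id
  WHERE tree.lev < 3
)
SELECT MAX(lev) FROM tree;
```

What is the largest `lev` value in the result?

3

Base: id=2 (docs) at lev 0.
Iteration 1: rows with parent_id in {2} -> proj (id 3, lev 1).
Iteration 2: rows with parent_id in {3} -> tmp (id 6, lev 2), srv (id 7, lev 2).
Iteration 3: rows with parent_id in {6,7} -> mail (id 8, lev 3), bin (id 9, lev 3).
Iteration 4: lev < 3 fails for all current rows; recursion stops.
lev values: 0, 1, 2, 2, 3, 3; the maximum is 3.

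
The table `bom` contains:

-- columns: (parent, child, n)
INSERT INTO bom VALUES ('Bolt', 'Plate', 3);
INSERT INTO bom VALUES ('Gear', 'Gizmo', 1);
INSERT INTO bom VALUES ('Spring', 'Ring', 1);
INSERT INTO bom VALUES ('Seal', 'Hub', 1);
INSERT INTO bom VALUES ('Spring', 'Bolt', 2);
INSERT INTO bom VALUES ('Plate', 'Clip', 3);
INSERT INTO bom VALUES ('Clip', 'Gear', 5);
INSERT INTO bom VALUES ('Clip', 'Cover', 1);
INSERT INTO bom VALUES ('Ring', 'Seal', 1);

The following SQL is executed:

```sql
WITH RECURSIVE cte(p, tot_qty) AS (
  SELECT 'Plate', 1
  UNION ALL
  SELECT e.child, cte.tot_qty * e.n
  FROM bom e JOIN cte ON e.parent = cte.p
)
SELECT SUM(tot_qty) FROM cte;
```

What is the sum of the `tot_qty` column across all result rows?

Base: (Plate, tot_qty=1).
Iteration 1: components of {Plate} -> Clip = 1*3 = 3.
Iteration 2: components of {Clip} -> Cover = 3*1 = 3, Gear = 3*5 = 15.
Iteration 3: components of {Cover,Gear} -> Gizmo = 15*1 = 15.
Iteration 4: no further components; recursion stops.
SUM(tot_qty) = 1 + 3 + 3 + 15 + 15 = 37.

37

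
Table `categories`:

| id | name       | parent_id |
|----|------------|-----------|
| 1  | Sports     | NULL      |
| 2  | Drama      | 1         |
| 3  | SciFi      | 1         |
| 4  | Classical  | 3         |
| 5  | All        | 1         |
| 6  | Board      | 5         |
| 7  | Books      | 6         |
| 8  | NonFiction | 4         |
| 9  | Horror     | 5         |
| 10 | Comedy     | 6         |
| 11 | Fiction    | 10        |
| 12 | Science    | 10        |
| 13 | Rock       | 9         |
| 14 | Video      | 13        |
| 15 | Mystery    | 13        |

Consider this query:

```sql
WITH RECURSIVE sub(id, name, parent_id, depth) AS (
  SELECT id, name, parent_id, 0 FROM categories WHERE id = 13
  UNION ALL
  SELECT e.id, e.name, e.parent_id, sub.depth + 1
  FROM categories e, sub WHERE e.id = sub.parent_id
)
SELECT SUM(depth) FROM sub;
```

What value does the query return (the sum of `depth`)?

6

Base: id=13 (Rock), parent_id=9, depth 0.
Iteration 1: join on id=9 -> Horror (id 9, parent_id=5, depth 1).
Iteration 2: join on id=5 -> All (id 5, parent_id=1, depth 2).
Iteration 3: join on id=1 -> Sports (id 1, parent_id=NULL, depth 3).
Iteration 4: parent_id is NULL; no match; recursion stops.
SUM(depth) = 0 + 1 + 2 + 3 = 6.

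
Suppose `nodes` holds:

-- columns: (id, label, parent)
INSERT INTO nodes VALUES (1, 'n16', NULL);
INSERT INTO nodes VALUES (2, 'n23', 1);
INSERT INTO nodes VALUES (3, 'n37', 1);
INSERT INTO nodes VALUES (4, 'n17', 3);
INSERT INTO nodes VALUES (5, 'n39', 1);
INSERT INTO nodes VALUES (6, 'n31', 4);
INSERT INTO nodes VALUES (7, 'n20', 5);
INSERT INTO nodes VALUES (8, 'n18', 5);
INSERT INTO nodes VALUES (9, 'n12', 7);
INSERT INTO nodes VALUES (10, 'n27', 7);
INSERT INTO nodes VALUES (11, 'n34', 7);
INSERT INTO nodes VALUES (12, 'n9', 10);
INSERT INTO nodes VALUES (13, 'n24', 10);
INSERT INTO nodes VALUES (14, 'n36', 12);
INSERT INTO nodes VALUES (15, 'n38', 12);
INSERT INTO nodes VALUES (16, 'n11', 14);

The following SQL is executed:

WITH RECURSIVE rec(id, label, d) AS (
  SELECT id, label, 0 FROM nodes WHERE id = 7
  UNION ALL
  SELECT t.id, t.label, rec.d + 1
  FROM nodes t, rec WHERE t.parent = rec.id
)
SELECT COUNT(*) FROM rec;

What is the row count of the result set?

9

Base: id=7 (n20) at d 0.
Iteration 1: rows with parent in {7} -> n12 (id 9, d 1), n27 (id 10, d 1), n34 (id 11, d 1).
Iteration 2: rows with parent in {9,10,11} -> n9 (id 12, d 2), n24 (id 13, d 2).
Iteration 3: rows with parent in {12,13} -> n36 (id 14, d 3), n38 (id 15, d 3).
Iteration 4: rows with parent in {14,15} -> n11 (id 16, d 4).
Iteration 5: no rows with parent in {16}; recursion stops.
Total rows emitted: 9.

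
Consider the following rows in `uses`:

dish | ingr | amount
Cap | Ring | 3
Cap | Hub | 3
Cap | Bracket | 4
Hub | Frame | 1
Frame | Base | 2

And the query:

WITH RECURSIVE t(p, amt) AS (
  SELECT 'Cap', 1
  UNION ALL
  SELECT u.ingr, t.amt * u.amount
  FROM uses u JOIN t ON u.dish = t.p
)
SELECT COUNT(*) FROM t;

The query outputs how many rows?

6

Base: (Cap, amt=1).
Iteration 1: components of {Cap} -> Bracket = 1*4 = 4, Hub = 1*3 = 3, Ring = 1*3 = 3.
Iteration 2: components of {Bracket,Hub,Ring} -> Frame = 3*1 = 3.
Iteration 3: components of {Frame} -> Base = 3*2 = 6.
Iteration 4: no further components; recursion stops.
Total rows emitted: 6.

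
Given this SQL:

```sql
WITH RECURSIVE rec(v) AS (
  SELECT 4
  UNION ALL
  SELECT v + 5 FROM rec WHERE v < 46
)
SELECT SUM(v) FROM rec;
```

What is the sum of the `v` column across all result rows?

265

Base: v=4.
Iteration 1: 4 < 46 holds -> v = 4 + 5 = 9.
Iteration 2: 9 < 46 holds -> v = 9 + 5 = 14.
Iteration 3: 14 < 46 holds -> v = 14 + 5 = 19.
Iteration 4: 19 < 46 holds -> v = 19 + 5 = 24.
Iteration 5: 24 < 46 holds -> v = 24 + 5 = 29.
Iteration 6: 29 < 46 holds -> v = 29 + 5 = 34.
Iteration 7: 34 < 46 holds -> v = 34 + 5 = 39.
Iteration 8: 39 < 46 holds -> v = 39 + 5 = 44.
Iteration 9: 44 < 46 holds -> v = 44 + 5 = 49.
Iteration 10: 49 < 46 fails; recursion stops.
SUM(v) = 4 + 9 + 14 + 19 + 24 + 29 + 34 + 39 + 44 + 49 = 265.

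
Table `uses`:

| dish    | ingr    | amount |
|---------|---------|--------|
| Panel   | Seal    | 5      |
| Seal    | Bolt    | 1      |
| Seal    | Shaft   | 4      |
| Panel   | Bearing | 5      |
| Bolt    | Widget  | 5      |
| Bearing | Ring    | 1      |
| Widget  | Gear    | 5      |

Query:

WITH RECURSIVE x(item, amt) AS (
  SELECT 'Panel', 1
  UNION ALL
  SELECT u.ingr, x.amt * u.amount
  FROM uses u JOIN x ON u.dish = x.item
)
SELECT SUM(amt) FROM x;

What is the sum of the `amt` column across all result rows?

191

Base: (Panel, amt=1).
Iteration 1: components of {Panel} -> Bearing = 1*5 = 5, Seal = 1*5 = 5.
Iteration 2: components of {Bearing,Seal} -> Bolt = 5*1 = 5, Ring = 5*1 = 5, Shaft = 5*4 = 20.
Iteration 3: components of {Bolt,Ring,Shaft} -> Widget = 5*5 = 25.
Iteration 4: components of {Widget} -> Gear = 25*5 = 125.
Iteration 5: no further components; recursion stops.
SUM(amt) = 1 + 5 + 5 + 5 + 20 + 5 + 25 + 125 = 191.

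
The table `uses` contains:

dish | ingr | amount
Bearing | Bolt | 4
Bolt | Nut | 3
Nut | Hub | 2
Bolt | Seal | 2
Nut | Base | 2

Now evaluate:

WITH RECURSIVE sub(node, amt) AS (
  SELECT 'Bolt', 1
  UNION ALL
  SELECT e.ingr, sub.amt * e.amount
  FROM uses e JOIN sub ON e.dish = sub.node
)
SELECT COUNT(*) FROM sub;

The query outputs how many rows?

Base: (Bolt, amt=1).
Iteration 1: components of {Bolt} -> Nut = 1*3 = 3, Seal = 1*2 = 2.
Iteration 2: components of {Nut,Seal} -> Base = 3*2 = 6, Hub = 3*2 = 6.
Iteration 3: no further components; recursion stops.
Total rows emitted: 5.

5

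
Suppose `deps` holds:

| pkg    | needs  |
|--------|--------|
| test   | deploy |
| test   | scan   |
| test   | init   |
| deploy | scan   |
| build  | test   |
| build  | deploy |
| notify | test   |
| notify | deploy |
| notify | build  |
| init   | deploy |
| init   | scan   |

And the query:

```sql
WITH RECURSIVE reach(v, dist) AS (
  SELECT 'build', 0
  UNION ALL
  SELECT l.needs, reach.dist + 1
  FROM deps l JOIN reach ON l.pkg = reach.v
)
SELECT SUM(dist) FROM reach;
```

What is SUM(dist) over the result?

23

Base: (build, dist=0).
Iteration 1: edges from {build} -> (deploy, dist=1), (test, dist=1).
Iteration 2: edges from {deploy,test} -> (deploy, dist=2), (init, dist=2), (scan, dist=2) x2. [UNION ALL keeps all 4 new rows, including repeats]
Iteration 3: edges from {deploy,init,scan} -> (deploy, dist=3), (scan, dist=3) x2. [UNION ALL keeps all 3 new rows, including repeats]
Iteration 4: edges from {deploy,scan} -> (scan, dist=4).
Iteration 5: no outgoing edges from {scan}; recursion stops.
SUM(dist) = 0 + 1 + 1 + 2 + 2 + 2 + 2 + 3 + 3 + 3 + 4 = 23.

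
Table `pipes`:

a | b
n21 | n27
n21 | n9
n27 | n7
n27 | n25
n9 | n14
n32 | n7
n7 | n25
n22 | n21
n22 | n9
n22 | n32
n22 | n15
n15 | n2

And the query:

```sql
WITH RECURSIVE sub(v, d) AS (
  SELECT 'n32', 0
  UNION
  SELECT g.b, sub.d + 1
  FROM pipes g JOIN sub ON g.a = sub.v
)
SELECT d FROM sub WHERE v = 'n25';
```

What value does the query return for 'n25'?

Base: (n32, d=0).
Iteration 1: edges from {n32} -> (n7, d=1).
Iteration 2: edges from {n7} -> (n25, d=2).
Iteration 3: no outgoing edges from {n25}; recursion stops.

2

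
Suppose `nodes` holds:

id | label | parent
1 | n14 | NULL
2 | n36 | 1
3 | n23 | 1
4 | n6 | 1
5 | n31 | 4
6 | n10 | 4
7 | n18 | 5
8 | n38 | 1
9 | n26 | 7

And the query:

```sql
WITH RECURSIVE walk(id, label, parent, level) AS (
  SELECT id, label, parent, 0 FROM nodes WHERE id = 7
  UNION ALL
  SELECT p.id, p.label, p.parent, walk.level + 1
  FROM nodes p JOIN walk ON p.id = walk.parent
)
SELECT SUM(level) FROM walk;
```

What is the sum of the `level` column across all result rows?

Base: id=7 (n18), parent=5, level 0.
Iteration 1: join on id=5 -> n31 (id 5, parent=4, level 1).
Iteration 2: join on id=4 -> n6 (id 4, parent=1, level 2).
Iteration 3: join on id=1 -> n14 (id 1, parent=NULL, level 3).
Iteration 4: parent is NULL; no match; recursion stops.
SUM(level) = 0 + 1 + 2 + 3 = 6.

6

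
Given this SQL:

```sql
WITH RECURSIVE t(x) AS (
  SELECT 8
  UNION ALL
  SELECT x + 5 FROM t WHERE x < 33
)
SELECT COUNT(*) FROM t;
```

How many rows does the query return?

Base: x=8.
Iteration 1: 8 < 33 holds -> x = 8 + 5 = 13.
Iteration 2: 13 < 33 holds -> x = 13 + 5 = 18.
Iteration 3: 18 < 33 holds -> x = 18 + 5 = 23.
Iteration 4: 23 < 33 holds -> x = 23 + 5 = 28.
Iteration 5: 28 < 33 holds -> x = 28 + 5 = 33.
Iteration 6: 33 < 33 fails; recursion stops.
Total rows emitted: 6.

6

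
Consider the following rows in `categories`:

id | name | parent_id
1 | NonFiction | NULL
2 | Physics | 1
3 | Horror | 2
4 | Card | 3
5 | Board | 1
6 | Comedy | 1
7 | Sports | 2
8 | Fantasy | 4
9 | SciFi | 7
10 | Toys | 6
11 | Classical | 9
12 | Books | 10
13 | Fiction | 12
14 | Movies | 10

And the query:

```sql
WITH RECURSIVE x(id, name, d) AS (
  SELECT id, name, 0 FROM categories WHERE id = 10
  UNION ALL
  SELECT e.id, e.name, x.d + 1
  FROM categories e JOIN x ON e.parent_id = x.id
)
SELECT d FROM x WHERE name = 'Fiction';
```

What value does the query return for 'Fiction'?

Base: id=10 (Toys) at d 0.
Iteration 1: rows with parent_id in {10} -> Books (id 12, d 1), Movies (id 14, d 1).
Iteration 2: rows with parent_id in {12,14} -> Fiction (id 13, d 2).
Iteration 3: no rows with parent_id in {13}; recursion stops.

2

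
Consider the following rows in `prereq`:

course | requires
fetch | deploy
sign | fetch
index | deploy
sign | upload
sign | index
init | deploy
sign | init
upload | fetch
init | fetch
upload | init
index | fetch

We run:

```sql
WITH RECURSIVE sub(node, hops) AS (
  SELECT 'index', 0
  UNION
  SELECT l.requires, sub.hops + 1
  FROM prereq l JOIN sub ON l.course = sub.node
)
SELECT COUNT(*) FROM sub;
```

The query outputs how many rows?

4

Base: (index, hops=0).
Iteration 1: edges from {index} -> (deploy, hops=1), (fetch, hops=1).
Iteration 2: edges from {deploy,fetch} -> (deploy, hops=2).
Iteration 3: no outgoing edges from {deploy}; recursion stops.
Total rows emitted: 4.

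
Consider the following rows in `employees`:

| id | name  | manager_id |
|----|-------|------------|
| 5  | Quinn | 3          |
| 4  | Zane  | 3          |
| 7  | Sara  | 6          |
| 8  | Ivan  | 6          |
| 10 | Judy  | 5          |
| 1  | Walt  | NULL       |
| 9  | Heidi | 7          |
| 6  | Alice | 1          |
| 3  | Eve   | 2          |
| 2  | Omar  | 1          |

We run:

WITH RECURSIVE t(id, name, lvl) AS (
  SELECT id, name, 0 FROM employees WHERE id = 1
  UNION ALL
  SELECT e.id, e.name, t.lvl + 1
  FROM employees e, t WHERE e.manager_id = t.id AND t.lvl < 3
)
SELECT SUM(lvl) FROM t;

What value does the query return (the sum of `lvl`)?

17

Base: id=1 (Walt) at lvl 0.
Iteration 1: rows with manager_id in {1} -> Omar (id 2, lvl 1), Alice (id 6, lvl 1).
Iteration 2: rows with manager_id in {2,6} -> Eve (id 3, lvl 2), Sara (id 7, lvl 2), Ivan (id 8, lvl 2).
Iteration 3: rows with manager_id in {3,7,8} -> Zane (id 4, lvl 3), Quinn (id 5, lvl 3), Heidi (id 9, lvl 3).
Iteration 4: lvl < 3 fails for all current rows; recursion stops.
SUM(lvl) = 0 + 1 + 1 + 2 + 2 + 2 + 3 + 3 + 3 = 17.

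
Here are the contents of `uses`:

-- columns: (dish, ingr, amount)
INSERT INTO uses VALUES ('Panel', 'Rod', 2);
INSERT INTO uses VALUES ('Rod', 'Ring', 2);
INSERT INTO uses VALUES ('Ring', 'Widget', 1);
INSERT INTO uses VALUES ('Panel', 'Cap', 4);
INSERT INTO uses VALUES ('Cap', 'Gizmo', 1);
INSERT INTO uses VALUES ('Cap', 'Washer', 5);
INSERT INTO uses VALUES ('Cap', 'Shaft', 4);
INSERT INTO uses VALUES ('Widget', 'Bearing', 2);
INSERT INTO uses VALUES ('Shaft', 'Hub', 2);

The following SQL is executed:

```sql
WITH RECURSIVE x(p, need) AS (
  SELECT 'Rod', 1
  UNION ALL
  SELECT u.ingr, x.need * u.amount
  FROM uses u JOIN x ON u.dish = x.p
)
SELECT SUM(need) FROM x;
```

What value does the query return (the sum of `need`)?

9

Base: (Rod, need=1).
Iteration 1: components of {Rod} -> Ring = 1*2 = 2.
Iteration 2: components of {Ring} -> Widget = 2*1 = 2.
Iteration 3: components of {Widget} -> Bearing = 2*2 = 4.
Iteration 4: no further components; recursion stops.
SUM(need) = 1 + 2 + 2 + 4 = 9.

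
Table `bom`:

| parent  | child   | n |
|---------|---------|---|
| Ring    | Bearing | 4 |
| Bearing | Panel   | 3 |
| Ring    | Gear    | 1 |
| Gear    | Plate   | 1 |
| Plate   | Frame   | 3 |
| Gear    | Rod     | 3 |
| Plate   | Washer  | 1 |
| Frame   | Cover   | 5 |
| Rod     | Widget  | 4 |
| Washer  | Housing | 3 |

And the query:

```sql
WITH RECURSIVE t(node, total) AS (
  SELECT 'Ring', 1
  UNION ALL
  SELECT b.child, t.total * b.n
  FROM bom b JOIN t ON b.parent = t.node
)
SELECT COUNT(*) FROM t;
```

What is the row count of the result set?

11

Base: (Ring, total=1).
Iteration 1: components of {Ring} -> Bearing = 1*4 = 4, Gear = 1*1 = 1.
Iteration 2: components of {Bearing,Gear} -> Panel = 4*3 = 12, Plate = 1*1 = 1, Rod = 1*3 = 3.
Iteration 3: components of {Panel,Plate,Rod} -> Frame = 1*3 = 3, Washer = 1*1 = 1, Widget = 3*4 = 12.
Iteration 4: components of {Frame,Washer,Widget} -> Cover = 3*5 = 15, Housing = 1*3 = 3.
Iteration 5: no further components; recursion stops.
Total rows emitted: 11.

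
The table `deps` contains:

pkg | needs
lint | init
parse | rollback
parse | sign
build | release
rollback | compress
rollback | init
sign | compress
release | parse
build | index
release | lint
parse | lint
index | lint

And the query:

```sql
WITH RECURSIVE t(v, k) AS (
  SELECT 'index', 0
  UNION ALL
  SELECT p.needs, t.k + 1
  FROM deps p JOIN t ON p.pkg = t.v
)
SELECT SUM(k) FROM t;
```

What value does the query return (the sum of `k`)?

3

Base: (index, k=0).
Iteration 1: edges from {index} -> (lint, k=1).
Iteration 2: edges from {lint} -> (init, k=2).
Iteration 3: no outgoing edges from {init}; recursion stops.
SUM(k) = 0 + 1 + 2 = 3.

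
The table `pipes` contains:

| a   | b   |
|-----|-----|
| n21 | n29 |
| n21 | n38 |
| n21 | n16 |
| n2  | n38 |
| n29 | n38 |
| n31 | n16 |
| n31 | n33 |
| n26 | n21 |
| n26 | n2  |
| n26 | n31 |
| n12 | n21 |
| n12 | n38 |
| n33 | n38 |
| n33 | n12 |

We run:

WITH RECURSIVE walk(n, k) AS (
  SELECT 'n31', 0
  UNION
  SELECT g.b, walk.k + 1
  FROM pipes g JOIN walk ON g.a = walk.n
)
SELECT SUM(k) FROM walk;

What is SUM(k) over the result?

Base: (n31, k=0).
Iteration 1: edges from {n31} -> (n16, k=1), (n33, k=1).
Iteration 2: edges from {n16,n33} -> (n12, k=2), (n38, k=2).
Iteration 3: edges from {n12,n38} -> (n21, k=3), (n38, k=3).
Iteration 4: edges from {n21,n38} -> (n16, k=4), (n29, k=4), (n38, k=4).
Iteration 5: edges from {n16,n29,n38} -> (n38, k=5).
Iteration 6: no outgoing edges from {n38}; recursion stops.
SUM(k) = 0 + 1 + 1 + 2 + 2 + 3 + 3 + 4 + 4 + 4 + 5 = 29.

29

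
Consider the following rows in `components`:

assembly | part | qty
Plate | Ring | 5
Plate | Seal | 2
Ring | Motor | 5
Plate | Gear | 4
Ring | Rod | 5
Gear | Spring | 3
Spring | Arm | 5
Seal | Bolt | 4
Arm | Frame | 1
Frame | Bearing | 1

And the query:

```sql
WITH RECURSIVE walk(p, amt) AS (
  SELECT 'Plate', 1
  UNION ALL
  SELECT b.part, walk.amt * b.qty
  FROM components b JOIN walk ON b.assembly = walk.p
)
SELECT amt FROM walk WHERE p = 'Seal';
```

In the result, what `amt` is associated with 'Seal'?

Base: (Plate, amt=1).
Iteration 1: components of {Plate} -> Gear = 1*4 = 4, Ring = 1*5 = 5, Seal = 1*2 = 2.
Iteration 2: components of {Gear,Ring,Seal} -> Bolt = 2*4 = 8, Motor = 5*5 = 25, Rod = 5*5 = 25, Spring = 4*3 = 12.
Iteration 3: components of {Bolt,Motor,Rod,Spring} -> Arm = 12*5 = 60.
Iteration 4: components of {Arm} -> Frame = 60*1 = 60.
Iteration 5: components of {Frame} -> Bearing = 60*1 = 60.
Iteration 6: no further components; recursion stops.

2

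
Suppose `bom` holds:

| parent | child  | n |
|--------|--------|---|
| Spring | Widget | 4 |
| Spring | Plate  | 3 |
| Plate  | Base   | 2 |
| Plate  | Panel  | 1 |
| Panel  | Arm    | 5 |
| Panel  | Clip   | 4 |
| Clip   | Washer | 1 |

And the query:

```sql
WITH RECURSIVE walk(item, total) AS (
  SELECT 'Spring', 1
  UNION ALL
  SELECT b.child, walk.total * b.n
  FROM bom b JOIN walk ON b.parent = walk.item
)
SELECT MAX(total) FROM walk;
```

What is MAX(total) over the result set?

15

Base: (Spring, total=1).
Iteration 1: components of {Spring} -> Plate = 1*3 = 3, Widget = 1*4 = 4.
Iteration 2: components of {Plate,Widget} -> Base = 3*2 = 6, Panel = 3*1 = 3.
Iteration 3: components of {Base,Panel} -> Arm = 3*5 = 15, Clip = 3*4 = 12.
Iteration 4: components of {Arm,Clip} -> Washer = 12*1 = 12.
Iteration 5: no further components; recursion stops.
total values: 1, 4, 3, 6, 3, 15, 12, 12; the maximum is 15.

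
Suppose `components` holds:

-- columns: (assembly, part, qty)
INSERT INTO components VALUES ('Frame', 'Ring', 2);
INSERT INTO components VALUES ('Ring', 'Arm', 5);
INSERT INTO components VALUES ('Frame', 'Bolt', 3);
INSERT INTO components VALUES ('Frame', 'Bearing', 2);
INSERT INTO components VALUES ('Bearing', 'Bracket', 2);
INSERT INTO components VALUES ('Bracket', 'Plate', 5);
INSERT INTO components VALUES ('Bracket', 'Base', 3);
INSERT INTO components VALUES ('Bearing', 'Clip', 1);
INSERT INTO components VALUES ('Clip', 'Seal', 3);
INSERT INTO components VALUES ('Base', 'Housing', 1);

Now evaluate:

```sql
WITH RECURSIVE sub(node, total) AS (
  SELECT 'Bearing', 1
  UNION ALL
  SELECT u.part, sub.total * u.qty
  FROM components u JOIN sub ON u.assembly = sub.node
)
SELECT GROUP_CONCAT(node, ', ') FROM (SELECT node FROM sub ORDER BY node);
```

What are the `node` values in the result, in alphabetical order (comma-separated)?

Base: (Bearing, total=1).
Iteration 1: components of {Bearing} -> Bracket = 1*2 = 2, Clip = 1*1 = 1.
Iteration 2: components of {Bracket,Clip} -> Base = 2*3 = 6, Plate = 2*5 = 10, Seal = 1*3 = 3.
Iteration 3: components of {Base,Plate,Seal} -> Housing = 6*1 = 6.
Iteration 4: no further components; recursion stops.

Base, Bearing, Bracket, Clip, Housing, Plate, Seal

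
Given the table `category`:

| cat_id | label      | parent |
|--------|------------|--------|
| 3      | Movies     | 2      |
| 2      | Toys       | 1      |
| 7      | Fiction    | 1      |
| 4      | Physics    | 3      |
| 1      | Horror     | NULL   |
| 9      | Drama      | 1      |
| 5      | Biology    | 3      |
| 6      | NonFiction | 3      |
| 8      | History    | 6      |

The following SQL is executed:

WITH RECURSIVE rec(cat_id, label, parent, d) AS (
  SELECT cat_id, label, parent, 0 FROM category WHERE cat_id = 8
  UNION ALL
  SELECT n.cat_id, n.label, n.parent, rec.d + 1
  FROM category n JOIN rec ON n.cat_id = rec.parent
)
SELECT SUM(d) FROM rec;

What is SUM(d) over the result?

10

Base: cat_id=8 (History), parent=6, d 0.
Iteration 1: join on cat_id=6 -> NonFiction (id 6, parent=3, d 1).
Iteration 2: join on cat_id=3 -> Movies (id 3, parent=2, d 2).
Iteration 3: join on cat_id=2 -> Toys (id 2, parent=1, d 3).
Iteration 4: join on cat_id=1 -> Horror (id 1, parent=NULL, d 4).
Iteration 5: parent is NULL; no match; recursion stops.
SUM(d) = 0 + 1 + 2 + 3 + 4 = 10.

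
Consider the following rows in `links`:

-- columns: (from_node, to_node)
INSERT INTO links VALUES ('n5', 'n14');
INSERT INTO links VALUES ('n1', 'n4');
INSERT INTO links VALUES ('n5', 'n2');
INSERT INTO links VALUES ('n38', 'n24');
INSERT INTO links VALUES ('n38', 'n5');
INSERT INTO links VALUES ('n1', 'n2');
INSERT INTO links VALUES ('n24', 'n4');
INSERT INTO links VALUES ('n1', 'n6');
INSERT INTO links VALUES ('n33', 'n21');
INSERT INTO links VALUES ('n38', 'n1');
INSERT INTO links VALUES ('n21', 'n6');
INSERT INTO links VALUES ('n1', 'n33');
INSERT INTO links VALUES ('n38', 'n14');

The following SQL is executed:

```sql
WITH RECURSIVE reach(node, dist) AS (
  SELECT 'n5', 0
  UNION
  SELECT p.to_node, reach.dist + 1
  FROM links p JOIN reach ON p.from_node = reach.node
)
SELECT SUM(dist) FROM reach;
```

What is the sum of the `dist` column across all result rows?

2

Base: (n5, dist=0).
Iteration 1: edges from {n5} -> (n14, dist=1), (n2, dist=1).
Iteration 2: no outgoing edges from {n14,n2}; recursion stops.
SUM(dist) = 0 + 1 + 1 = 2.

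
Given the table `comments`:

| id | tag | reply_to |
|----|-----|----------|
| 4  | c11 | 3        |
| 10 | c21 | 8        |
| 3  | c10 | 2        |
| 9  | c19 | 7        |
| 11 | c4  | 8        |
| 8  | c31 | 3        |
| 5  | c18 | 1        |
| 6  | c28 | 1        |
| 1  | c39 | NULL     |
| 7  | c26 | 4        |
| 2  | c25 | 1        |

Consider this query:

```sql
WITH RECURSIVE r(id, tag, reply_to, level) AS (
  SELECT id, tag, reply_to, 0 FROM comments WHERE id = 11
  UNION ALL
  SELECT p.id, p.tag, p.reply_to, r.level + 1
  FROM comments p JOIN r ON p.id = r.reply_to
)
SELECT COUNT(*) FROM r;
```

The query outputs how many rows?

5

Base: id=11 (c4), reply_to=8, level 0.
Iteration 1: join on id=8 -> c31 (id 8, reply_to=3, level 1).
Iteration 2: join on id=3 -> c10 (id 3, reply_to=2, level 2).
Iteration 3: join on id=2 -> c25 (id 2, reply_to=1, level 3).
Iteration 4: join on id=1 -> c39 (id 1, reply_to=NULL, level 4).
Iteration 5: reply_to is NULL; no match; recursion stops.
Total rows emitted: 5.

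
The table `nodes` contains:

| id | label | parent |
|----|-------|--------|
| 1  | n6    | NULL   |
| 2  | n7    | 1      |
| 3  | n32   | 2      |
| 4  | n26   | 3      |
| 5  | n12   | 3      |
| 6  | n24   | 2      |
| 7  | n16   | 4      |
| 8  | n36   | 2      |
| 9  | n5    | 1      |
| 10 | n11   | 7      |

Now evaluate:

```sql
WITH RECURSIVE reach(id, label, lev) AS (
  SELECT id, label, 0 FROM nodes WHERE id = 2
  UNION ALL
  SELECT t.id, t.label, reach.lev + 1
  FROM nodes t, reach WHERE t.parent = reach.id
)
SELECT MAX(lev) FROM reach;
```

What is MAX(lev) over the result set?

Base: id=2 (n7) at lev 0.
Iteration 1: rows with parent in {2} -> n32 (id 3, lev 1), n24 (id 6, lev 1), n36 (id 8, lev 1).
Iteration 2: rows with parent in {3,6,8} -> n26 (id 4, lev 2), n12 (id 5, lev 2).
Iteration 3: rows with parent in {4,5} -> n16 (id 7, lev 3).
Iteration 4: rows with parent in {7} -> n11 (id 10, lev 4).
Iteration 5: no rows with parent in {10}; recursion stops.
lev values: 0, 1, 1, 1, 2, 2, 3, 4; the maximum is 4.

4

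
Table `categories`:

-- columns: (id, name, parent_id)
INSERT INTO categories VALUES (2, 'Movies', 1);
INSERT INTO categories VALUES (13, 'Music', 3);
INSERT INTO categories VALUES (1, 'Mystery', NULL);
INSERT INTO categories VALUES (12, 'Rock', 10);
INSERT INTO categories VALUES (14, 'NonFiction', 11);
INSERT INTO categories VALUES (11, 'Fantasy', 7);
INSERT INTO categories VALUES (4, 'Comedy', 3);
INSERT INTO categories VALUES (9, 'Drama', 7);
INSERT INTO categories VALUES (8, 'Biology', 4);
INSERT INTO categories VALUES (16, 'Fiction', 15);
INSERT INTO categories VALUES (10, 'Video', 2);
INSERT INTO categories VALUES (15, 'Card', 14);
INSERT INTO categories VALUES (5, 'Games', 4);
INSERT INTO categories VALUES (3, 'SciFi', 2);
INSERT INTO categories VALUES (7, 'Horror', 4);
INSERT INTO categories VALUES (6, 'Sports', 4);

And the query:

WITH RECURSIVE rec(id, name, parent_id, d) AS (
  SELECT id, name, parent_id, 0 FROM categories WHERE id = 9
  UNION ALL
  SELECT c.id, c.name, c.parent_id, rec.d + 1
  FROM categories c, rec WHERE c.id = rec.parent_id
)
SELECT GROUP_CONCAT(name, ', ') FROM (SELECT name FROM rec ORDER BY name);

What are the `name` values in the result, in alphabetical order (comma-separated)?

Base: id=9 (Drama), parent_id=7, d 0.
Iteration 1: join on id=7 -> Horror (id 7, parent_id=4, d 1).
Iteration 2: join on id=4 -> Comedy (id 4, parent_id=3, d 2).
Iteration 3: join on id=3 -> SciFi (id 3, parent_id=2, d 3).
Iteration 4: join on id=2 -> Movies (id 2, parent_id=1, d 4).
Iteration 5: join on id=1 -> Mystery (id 1, parent_id=NULL, d 5).
Iteration 6: parent_id is NULL; no match; recursion stops.

Comedy, Drama, Horror, Movies, Mystery, SciFi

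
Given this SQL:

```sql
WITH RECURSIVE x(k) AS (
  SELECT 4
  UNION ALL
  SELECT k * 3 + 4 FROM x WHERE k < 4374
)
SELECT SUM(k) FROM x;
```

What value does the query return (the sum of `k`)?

Base: k=4.
Iteration 1: 4 < 4374 holds -> k = 4 * 3 + 4 = 16.
Iteration 2: 16 < 4374 holds -> k = 16 * 3 + 4 = 52.
Iteration 3: 52 < 4374 holds -> k = 52 * 3 + 4 = 160.
Iteration 4: 160 < 4374 holds -> k = 160 * 3 + 4 = 484.
Iteration 5: 484 < 4374 holds -> k = 484 * 3 + 4 = 1456.
Iteration 6: 1456 < 4374 holds -> k = 1456 * 3 + 4 = 4372.
Iteration 7: 4372 < 4374 holds -> k = 4372 * 3 + 4 = 13120.
Iteration 8: 13120 < 4374 fails; recursion stops.
SUM(k) = 4 + 16 + 52 + 160 + 484 + 1456 + 4372 + 13120 = 19664.

19664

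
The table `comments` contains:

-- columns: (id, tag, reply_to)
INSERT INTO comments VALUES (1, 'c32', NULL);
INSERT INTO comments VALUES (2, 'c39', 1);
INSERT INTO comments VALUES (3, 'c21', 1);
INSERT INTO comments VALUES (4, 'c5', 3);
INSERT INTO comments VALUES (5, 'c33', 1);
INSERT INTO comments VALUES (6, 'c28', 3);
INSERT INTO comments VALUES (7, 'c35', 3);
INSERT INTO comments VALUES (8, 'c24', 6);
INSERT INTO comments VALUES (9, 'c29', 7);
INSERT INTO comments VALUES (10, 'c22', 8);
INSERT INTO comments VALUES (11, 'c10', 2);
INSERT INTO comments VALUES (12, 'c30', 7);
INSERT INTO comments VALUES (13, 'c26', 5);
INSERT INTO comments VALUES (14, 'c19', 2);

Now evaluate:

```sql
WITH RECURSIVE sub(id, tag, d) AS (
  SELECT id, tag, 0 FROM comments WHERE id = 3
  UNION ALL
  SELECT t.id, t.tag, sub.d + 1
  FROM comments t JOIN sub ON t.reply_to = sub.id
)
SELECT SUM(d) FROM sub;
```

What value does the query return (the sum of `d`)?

Base: id=3 (c21) at d 0.
Iteration 1: rows with reply_to in {3} -> c5 (id 4, d 1), c28 (id 6, d 1), c35 (id 7, d 1).
Iteration 2: rows with reply_to in {4,6,7} -> c24 (id 8, d 2), c29 (id 9, d 2), c30 (id 12, d 2).
Iteration 3: rows with reply_to in {8,9,12} -> c22 (id 10, d 3).
Iteration 4: no rows with reply_to in {10}; recursion stops.
SUM(d) = 0 + 1 + 1 + 1 + 2 + 2 + 2 + 3 = 12.

12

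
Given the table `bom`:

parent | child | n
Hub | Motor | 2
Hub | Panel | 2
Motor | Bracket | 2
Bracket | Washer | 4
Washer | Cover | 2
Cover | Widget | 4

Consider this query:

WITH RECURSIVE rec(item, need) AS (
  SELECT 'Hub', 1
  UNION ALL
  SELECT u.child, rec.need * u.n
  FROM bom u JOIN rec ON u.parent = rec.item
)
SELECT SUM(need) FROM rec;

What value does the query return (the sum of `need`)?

185

Base: (Hub, need=1).
Iteration 1: components of {Hub} -> Motor = 1*2 = 2, Panel = 1*2 = 2.
Iteration 2: components of {Motor,Panel} -> Bracket = 2*2 = 4.
Iteration 3: components of {Bracket} -> Washer = 4*4 = 16.
Iteration 4: components of {Washer} -> Cover = 16*2 = 32.
Iteration 5: components of {Cover} -> Widget = 32*4 = 128.
Iteration 6: no further components; recursion stops.
SUM(need) = 1 + 2 + 2 + 4 + 16 + 32 + 128 = 185.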